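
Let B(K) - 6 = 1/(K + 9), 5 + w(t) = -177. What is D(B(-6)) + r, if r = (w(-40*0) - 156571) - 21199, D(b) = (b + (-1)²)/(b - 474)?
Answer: -249666678/1403 ≈ -1.7795e+5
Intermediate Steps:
w(t) = -182 (w(t) = -5 - 177 = -182)
B(K) = 6 + 1/(9 + K) (B(K) = 6 + 1/(K + 9) = 6 + 1/(9 + K))
D(b) = (1 + b)/(-474 + b) (D(b) = (b + 1)/(-474 + b) = (1 + b)/(-474 + b))
r = -177952 (r = (-182 - 156571) - 21199 = -156753 - 21199 = -177952)
D(B(-6)) + r = (1 + (55 + 6*(-6))/(9 - 6))/(-474 + (55 + 6*(-6))/(9 - 6)) - 177952 = (1 + (55 - 36)/3)/(-474 + (55 - 36)/3) - 177952 = (1 + (⅓)*19)/(-474 + (⅓)*19) - 177952 = (1 + 19/3)/(-474 + 19/3) - 177952 = (22/3)/(-1403/3) - 177952 = -3/1403*22/3 - 177952 = -22/1403 - 177952 = -249666678/1403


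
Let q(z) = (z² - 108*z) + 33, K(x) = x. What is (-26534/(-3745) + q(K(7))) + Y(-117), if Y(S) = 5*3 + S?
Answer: -2879586/3745 ≈ -768.92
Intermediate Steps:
Y(S) = 15 + S
q(z) = 33 + z² - 108*z
(-26534/(-3745) + q(K(7))) + Y(-117) = (-26534/(-3745) + (33 + 7² - 108*7)) + (15 - 117) = (-26534*(-1/3745) + (33 + 49 - 756)) - 102 = (26534/3745 - 674) - 102 = -2497596/3745 - 102 = -2879586/3745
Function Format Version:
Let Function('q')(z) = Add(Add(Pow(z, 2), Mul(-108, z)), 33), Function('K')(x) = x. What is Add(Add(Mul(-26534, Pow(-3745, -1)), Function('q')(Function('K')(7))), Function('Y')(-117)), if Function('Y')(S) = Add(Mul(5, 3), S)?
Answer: Rational(-2879586, 3745) ≈ -768.92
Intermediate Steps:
Function('Y')(S) = Add(15, S)
Function('q')(z) = Add(33, Pow(z, 2), Mul(-108, z))
Add(Add(Mul(-26534, Pow(-3745, -1)), Function('q')(Function('K')(7))), Function('Y')(-117)) = Add(Add(Mul(-26534, Pow(-3745, -1)), Add(33, Pow(7, 2), Mul(-108, 7))), Add(15, -117)) = Add(Add(Mul(-26534, Rational(-1, 3745)), Add(33, 49, -756)), -102) = Add(Add(Rational(26534, 3745), -674), -102) = Add(Rational(-2497596, 3745), -102) = Rational(-2879586, 3745)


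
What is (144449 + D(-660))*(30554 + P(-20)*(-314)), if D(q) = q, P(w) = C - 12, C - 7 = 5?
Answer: 4393329106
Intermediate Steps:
C = 12 (C = 7 + 5 = 12)
P(w) = 0 (P(w) = 12 - 12 = 0)
(144449 + D(-660))*(30554 + P(-20)*(-314)) = (144449 - 660)*(30554 + 0*(-314)) = 143789*(30554 + 0) = 143789*30554 = 4393329106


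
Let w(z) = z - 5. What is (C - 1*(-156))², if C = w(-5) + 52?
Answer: 39204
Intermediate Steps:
w(z) = -5 + z
C = 42 (C = (-5 - 5) + 52 = -10 + 52 = 42)
(C - 1*(-156))² = (42 - 1*(-156))² = (42 + 156)² = 198² = 39204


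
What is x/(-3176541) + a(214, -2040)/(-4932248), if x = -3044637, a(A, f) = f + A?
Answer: 834594728769/870415999676 ≈ 0.95885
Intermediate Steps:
a(A, f) = A + f
x/(-3176541) + a(214, -2040)/(-4932248) = -3044637/(-3176541) + (214 - 2040)/(-4932248) = -3044637*(-1/3176541) - 1826*(-1/4932248) = 338293/352949 + 913/2466124 = 834594728769/870415999676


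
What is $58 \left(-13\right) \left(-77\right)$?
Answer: $58058$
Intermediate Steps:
$58 \left(-13\right) \left(-77\right) = \left(-754\right) \left(-77\right) = 58058$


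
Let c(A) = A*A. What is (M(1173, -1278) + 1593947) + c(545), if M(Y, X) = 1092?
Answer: 1892064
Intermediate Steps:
c(A) = A²
(M(1173, -1278) + 1593947) + c(545) = (1092 + 1593947) + 545² = 1595039 + 297025 = 1892064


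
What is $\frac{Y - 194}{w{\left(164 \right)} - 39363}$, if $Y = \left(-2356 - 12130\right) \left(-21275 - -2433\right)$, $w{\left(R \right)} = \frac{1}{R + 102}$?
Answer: $- \frac{72603374788}{10470557} \approx -6934.0$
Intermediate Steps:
$w{\left(R \right)} = \frac{1}{102 + R}$
$Y = 272945212$ ($Y = - 14486 \left(-21275 + \left(-16 + 2449\right)\right) = - 14486 \left(-21275 + 2433\right) = \left(-14486\right) \left(-18842\right) = 272945212$)
$\frac{Y - 194}{w{\left(164 \right)} - 39363} = \frac{272945212 - 194}{\frac{1}{102 + 164} - 39363} = \frac{272945018}{\frac{1}{266} - 39363} = \frac{272945018}{- \frac{10470557}{266}} = 272945018 \left(- \frac{266}{10470557}\right) = - \frac{72603374788}{10470557}$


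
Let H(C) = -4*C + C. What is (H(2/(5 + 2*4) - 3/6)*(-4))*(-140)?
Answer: 7560/13 ≈ 581.54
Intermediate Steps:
H(C) = -3*C
(H(2/(5 + 2*4) - 3/6)*(-4))*(-140) = (-3*(2/(5 + 2*4) - 3/6)*(-4))*(-140) = (-3*(2/(5 + 8) - 3*⅙)*(-4))*(-140) = (-3*(2/13 - ½)*(-4))*(-140) = (-3*(-9/26)*(-4))*(-140) = ((27/26)*(-4))*(-140) = -54/13*(-140) = 7560/13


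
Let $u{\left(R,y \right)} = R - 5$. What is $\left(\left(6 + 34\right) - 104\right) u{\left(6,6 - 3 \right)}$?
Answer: $-64$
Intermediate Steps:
$u{\left(R,y \right)} = -5 + R$
$\left(\left(6 + 34\right) - 104\right) u{\left(6,6 - 3 \right)} = \left(\left(6 + 34\right) - 104\right) \left(-5 + 6\right) = \left(40 - 104\right) 1 = \left(-64\right) 1 = -64$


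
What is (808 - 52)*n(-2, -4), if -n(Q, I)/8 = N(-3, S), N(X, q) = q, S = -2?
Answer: 12096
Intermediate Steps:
n(Q, I) = 16 (n(Q, I) = -8*(-2) = 16)
(808 - 52)*n(-2, -4) = (808 - 52)*16 = 756*16 = 12096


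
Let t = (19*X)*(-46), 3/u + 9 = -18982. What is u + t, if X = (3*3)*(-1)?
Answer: 149383203/18991 ≈ 7866.0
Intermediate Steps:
u = -3/18991 (u = 3/(-9 - 18982) = 3/(-18991) = 3*(-1/18991) = -3/18991 ≈ -0.00015797)
X = -9 (X = 9*(-1) = -9)
t = 7866 (t = (19*(-9))*(-46) = -171*(-46) = 7866)
u + t = -3/18991 + 7866 = 149383203/18991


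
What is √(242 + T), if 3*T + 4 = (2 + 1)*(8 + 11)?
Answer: √2337/3 ≈ 16.114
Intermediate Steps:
T = 53/3 (T = -4/3 + ((2 + 1)*(8 + 11))/3 = -4/3 + (3*19)/3 = -4/3 + (⅓)*57 = -4/3 + 19 = 53/3 ≈ 17.667)
√(242 + T) = √(242 + 53/3) = √(779/3) = √2337/3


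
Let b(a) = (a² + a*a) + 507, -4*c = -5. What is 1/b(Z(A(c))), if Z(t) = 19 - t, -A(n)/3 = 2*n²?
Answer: 32/67753 ≈ 0.00047230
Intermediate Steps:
c = 5/4 (c = -¼*(-5) = 5/4 ≈ 1.2500)
A(n) = -6*n²
b(a) = 507 + 2*a² (b(a) = (a² + a²) + 507 = 2*a² + 507 = 507 + 2*a²)
1/b(Z(A(c))) = 1/(507 + 2*(19 - (-6)*(5/4)²)²) = 1/(507 + 2*(19 - (-6)*25/16)²) = 1/(507 + 2*(19 - 1*(-75/8))²) = 1/(507 + 2*(19 + 75/8)²) = 1/(507 + 2*(227/8)²) = 1/(507 + 2*(51529/64)) = 1/(507 + 51529/32) = 1/(67753/32) = 32/67753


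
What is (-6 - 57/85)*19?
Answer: -10773/85 ≈ -126.74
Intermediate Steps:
(-6 - 57/85)*19 = -567/85*19 = -10773/85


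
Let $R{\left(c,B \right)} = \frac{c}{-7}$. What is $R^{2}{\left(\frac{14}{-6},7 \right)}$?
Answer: $\frac{1}{9} \approx 0.11111$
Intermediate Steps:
$R{\left(c,B \right)} = - \frac{c}{7}$ ($R{\left(c,B \right)} = c \left(- \frac{1}{7}\right) = - \frac{c}{7}$)
$R^{2}{\left(\frac{14}{-6},7 \right)} = \left(- \frac{14 \frac{1}{-6}}{7}\right)^{2} = \left(- \frac{14 \left(- \frac{1}{6}\right)}{7}\right)^{2} = \left(\left(- \frac{1}{7}\right) \left(- \frac{7}{3}\right)\right)^{2} = \left(\frac{1}{3}\right)^{2} = \frac{1}{9}$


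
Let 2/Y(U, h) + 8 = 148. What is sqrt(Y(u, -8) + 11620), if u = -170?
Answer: sqrt(56938070)/70 ≈ 107.80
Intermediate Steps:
Y(U, h) = 1/70 (Y(U, h) = 2/(-8 + 148) = 2/140 = 2*(1/140) = 1/70)
sqrt(Y(u, -8) + 11620) = sqrt(1/70 + 11620) = sqrt(813401/70) = sqrt(56938070)/70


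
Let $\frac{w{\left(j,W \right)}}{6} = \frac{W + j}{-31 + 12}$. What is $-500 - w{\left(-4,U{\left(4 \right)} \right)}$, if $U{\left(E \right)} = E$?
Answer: $-500$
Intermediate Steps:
$w{\left(j,W \right)} = - \frac{6 W}{19} - \frac{6 j}{19}$ ($w{\left(j,W \right)} = 6 \frac{W + j}{-31 + 12} = 6 \frac{W + j}{-19} = 6 \left(W + j\right) \left(- \frac{1}{19}\right) = 6 \left(- \frac{W}{19} - \frac{j}{19}\right) = - \frac{6 W}{19} - \frac{6 j}{19}$)
$-500 - w{\left(-4,U{\left(4 \right)} \right)} = -500 - \left(\left(- \frac{6}{19}\right) 4 - - \frac{24}{19}\right) = -500 - \left(- \frac{24}{19} + \frac{24}{19}\right) = -500 - 0 = -500 + 0 = -500$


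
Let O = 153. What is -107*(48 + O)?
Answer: -21507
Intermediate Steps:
-107*(48 + O) = -107*(48 + 153) = -107*201 = -21507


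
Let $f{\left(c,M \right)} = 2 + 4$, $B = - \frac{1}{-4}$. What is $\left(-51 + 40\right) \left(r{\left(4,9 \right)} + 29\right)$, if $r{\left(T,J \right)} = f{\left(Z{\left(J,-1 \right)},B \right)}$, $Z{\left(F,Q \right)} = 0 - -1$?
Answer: $-385$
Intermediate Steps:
$Z{\left(F,Q \right)} = 1$ ($Z{\left(F,Q \right)} = 0 + 1 = 1$)
$B = \frac{1}{4}$ ($B = \left(-1\right) \left(- \frac{1}{4}\right) = \frac{1}{4} \approx 0.25$)
$f{\left(c,M \right)} = 6$
$r{\left(T,J \right)} = 6$
$\left(-51 + 40\right) \left(r{\left(4,9 \right)} + 29\right) = \left(-51 + 40\right) \left(6 + 29\right) = \left(-11\right) 35 = -385$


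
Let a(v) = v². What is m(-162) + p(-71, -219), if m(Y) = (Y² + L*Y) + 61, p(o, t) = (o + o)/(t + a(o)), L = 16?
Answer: 57171972/2411 ≈ 23713.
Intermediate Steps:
p(o, t) = 2*o/(t + o²) (p(o, t) = (o + o)/(t + o²) = (2*o)/(t + o²) = 2*o/(t + o²))
m(Y) = 61 + Y² + 16*Y (m(Y) = (Y² + 16*Y) + 61 = 61 + Y² + 16*Y)
m(-162) + p(-71, -219) = (61 + (-162)² + 16*(-162)) + 2*(-71)/(-219 + (-71)²) = (61 + 26244 - 2592) + 2*(-71)/(-219 + 5041) = 23713 + 2*(-71)/4822 = 23713 + 2*(-71)*(1/4822) = 23713 - 71/2411 = 57171972/2411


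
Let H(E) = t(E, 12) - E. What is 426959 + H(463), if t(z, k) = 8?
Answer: 426504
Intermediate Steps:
H(E) = 8 - E
426959 + H(463) = 426959 + (8 - 1*463) = 426959 + (8 - 463) = 426959 - 455 = 426504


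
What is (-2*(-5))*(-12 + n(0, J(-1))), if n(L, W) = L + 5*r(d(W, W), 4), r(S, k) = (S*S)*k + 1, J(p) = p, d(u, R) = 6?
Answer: 7130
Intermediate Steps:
r(S, k) = 1 + k*S² (r(S, k) = S²*k + 1 = k*S² + 1 = 1 + k*S²)
n(L, W) = 725 + L (n(L, W) = L + 5*(1 + 4*6²) = L + 5*(1 + 4*36) = L + 5*(1 + 144) = L + 5*145 = L + 725 = 725 + L)
(-2*(-5))*(-12 + n(0, J(-1))) = (-2*(-5))*(-12 + (725 + 0)) = 10*(-12 + 725) = 10*713 = 7130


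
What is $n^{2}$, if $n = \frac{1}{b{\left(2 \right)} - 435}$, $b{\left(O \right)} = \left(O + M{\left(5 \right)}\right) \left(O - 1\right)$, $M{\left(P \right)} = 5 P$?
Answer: $\frac{1}{166464} \approx 6.0073 \cdot 10^{-6}$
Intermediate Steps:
$b{\left(O \right)} = \left(-1 + O\right) \left(25 + O\right)$ ($b{\left(O \right)} = \left(O + 5 \cdot 5\right) \left(O - 1\right) = \left(O + 25\right) \left(-1 + O\right) = \left(25 + O\right) \left(-1 + O\right) = \left(-1 + O\right) \left(25 + O\right)$)
$n = - \frac{1}{408}$ ($n = \frac{1}{\left(-25 + 2^{2} + 24 \cdot 2\right) - 435} = \frac{1}{\left(-25 + 4 + 48\right) - 435} = \frac{1}{27 - 435} = \frac{1}{-408} = - \frac{1}{408} \approx -0.002451$)
$n^{2} = \left(- \frac{1}{408}\right)^{2} = \frac{1}{166464}$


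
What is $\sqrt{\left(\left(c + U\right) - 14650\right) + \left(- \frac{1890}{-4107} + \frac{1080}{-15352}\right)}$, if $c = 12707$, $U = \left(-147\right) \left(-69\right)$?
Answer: $\frac{\sqrt{41341658627245}}{71003} \approx 90.556$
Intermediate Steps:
$U = 10143$
$\sqrt{\left(\left(c + U\right) - 14650\right) + \left(- \frac{1890}{-4107} + \frac{1080}{-15352}\right)} = \sqrt{\left(\left(12707 + 10143\right) - 14650\right) + \left(- \frac{1890}{-4107} + \frac{1080}{-15352}\right)} = \sqrt{\left(22850 - 14650\right) + \left(\left(-1890\right) \left(- \frac{1}{4107}\right) + 1080 \left(- \frac{1}{15352}\right)\right)} = \sqrt{8200 + \left(\frac{630}{1369} - \frac{135}{1919}\right)} = \sqrt{8200 + \frac{1024155}{2627111}} = \sqrt{\frac{21543334355}{2627111}} = \frac{\sqrt{41341658627245}}{71003}$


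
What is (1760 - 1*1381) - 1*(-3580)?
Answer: 3959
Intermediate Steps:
(1760 - 1*1381) - 1*(-3580) = (1760 - 1381) + 3580 = 379 + 3580 = 3959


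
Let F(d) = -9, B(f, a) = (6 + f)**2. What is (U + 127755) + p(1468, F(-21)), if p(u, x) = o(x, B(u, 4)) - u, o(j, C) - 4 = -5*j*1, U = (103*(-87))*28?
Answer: -124572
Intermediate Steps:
U = -250908 (U = -8961*28 = -250908)
o(j, C) = 4 - 5*j (o(j, C) = 4 - 5*j*1 = 4 - 5*j)
p(u, x) = 4 - u - 5*x (p(u, x) = (4 - 5*x) - u = 4 - u - 5*x)
(U + 127755) + p(1468, F(-21)) = (-250908 + 127755) + (4 - 1*1468 - 5*(-9)) = -123153 + (4 - 1468 + 45) = -123153 - 1419 = -124572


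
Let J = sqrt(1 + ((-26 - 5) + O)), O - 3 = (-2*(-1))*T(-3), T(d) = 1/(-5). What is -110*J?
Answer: -22*I*sqrt(685) ≈ -575.79*I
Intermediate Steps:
T(d) = -1/5
O = 13/5 (O = 3 - 2*(-1)*(-1/5) = 3 + 2*(-1/5) = 3 - 2/5 = 13/5 ≈ 2.6000)
J = I*sqrt(685)/5 (J = sqrt(1 + ((-26 - 5) + 13/5)) = sqrt(1 + (-31 + 13/5)) = sqrt(1 - 142/5) = sqrt(-137/5) = I*sqrt(685)/5 ≈ 5.2345*I)
-110*J = -22*I*sqrt(685)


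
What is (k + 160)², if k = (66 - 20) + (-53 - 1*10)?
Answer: 20449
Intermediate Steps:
k = -17 (k = 46 + (-53 - 10) = 46 - 63 = -17)
(k + 160)² = (-17 + 160)² = 143² = 20449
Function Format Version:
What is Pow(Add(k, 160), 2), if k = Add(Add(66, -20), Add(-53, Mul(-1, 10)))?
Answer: 20449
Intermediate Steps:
k = -17 (k = Add(46, Add(-53, -10)) = Add(46, -63) = -17)
Pow(Add(k, 160), 2) = Pow(Add(-17, 160), 2) = Pow(143, 2) = 20449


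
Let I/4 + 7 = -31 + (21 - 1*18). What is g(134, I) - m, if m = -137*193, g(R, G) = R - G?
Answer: 26715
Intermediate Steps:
I = -140 (I = -28 + 4*(-31 + (21 - 1*18)) = -28 + 4*(-31 + (21 - 18)) = -28 + 4*(-31 + 3) = -28 + 4*(-28) = -28 - 112 = -140)
m = -26441
g(134, I) - m = (134 - 1*(-140)) - 1*(-26441) = (134 + 140) + 26441 = 274 + 26441 = 26715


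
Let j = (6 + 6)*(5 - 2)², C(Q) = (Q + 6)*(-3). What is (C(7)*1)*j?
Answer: -4212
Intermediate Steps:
C(Q) = -18 - 3*Q (C(Q) = (6 + Q)*(-3) = -18 - 3*Q)
j = 108 (j = 12*3² = 12*9 = 108)
(C(7)*1)*j = ((-18 - 3*7)*1)*108 = ((-18 - 21)*1)*108 = -39*1*108 = -39*108 = -4212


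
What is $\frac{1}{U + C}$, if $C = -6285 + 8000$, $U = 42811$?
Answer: $\frac{1}{44526} \approx 2.2459 \cdot 10^{-5}$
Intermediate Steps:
$C = 1715$
$\frac{1}{U + C} = \frac{1}{42811 + 1715} = \frac{1}{44526}$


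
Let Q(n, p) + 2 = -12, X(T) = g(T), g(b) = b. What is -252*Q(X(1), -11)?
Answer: 3528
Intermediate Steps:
X(T) = T
Q(n, p) = -14 (Q(n, p) = -2 - 12 = -14)
-252*Q(X(1), -11) = -252*(-14) = 3528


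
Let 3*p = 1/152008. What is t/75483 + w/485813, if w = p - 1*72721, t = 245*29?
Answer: -309715977413863/5574228012189432 ≈ -0.055562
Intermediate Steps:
p = 1/456024 (p = (⅓)/152008 = (⅓)*(1/152008) = 1/456024 ≈ 2.1929e-6)
t = 7105
w = -33162521303/456024 (w = 1/456024 - 1*72721 = 1/456024 - 72721 = -33162521303/456024 ≈ -72721.)
t/75483 + w/485813 = 7105/75483 - 33162521303/456024/485813 = 7105*(1/75483) - 33162521303/456024*1/485813 = 7105/75483 - 33162521303/221542387512 = -309715977413863/5574228012189432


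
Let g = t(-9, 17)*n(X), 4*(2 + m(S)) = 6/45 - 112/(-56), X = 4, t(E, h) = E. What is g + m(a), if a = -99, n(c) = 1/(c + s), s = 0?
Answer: -223/60 ≈ -3.7167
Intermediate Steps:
n(c) = 1/c (n(c) = 1/(c + 0) = 1/c)
m(S) = -22/15 (m(S) = -2 + (6/45 - 112/(-56))/4 = -2 + (6*(1/45) - 112*(-1/56))/4 = -2 + (2/15 + 2)/4 = -2 + (¼)*(32/15) = -2 + 8/15 = -22/15)
g = -9/4 ≈ -2.2500
g + m(a) = -9/4 - 22/15 = -223/60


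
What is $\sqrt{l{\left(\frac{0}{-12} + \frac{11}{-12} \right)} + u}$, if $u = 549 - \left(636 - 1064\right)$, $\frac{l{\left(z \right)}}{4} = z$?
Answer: $\frac{2 \sqrt{2190}}{3} \approx 31.198$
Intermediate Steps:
$l{\left(z \right)} = 4 z$
$u = 977$ ($u = 549 - -428 = 549 + 428 = 977$)
$\sqrt{l{\left(\frac{0}{-12} + \frac{11}{-12} \right)} + u} = \sqrt{4 \left(\frac{0}{-12} + \frac{11}{-12}\right) + 977} = \sqrt{4 \left(0 \left(- \frac{1}{12}\right) + 11 \left(- \frac{1}{12}\right)\right) + 977} = \sqrt{4 \left(0 - \frac{11}{12}\right) + 977} = \sqrt{4 \left(- \frac{11}{12}\right) + 977} = \sqrt{- \frac{11}{3} + 977} = \sqrt{\frac{2920}{3}} = \frac{2 \sqrt{2190}}{3}$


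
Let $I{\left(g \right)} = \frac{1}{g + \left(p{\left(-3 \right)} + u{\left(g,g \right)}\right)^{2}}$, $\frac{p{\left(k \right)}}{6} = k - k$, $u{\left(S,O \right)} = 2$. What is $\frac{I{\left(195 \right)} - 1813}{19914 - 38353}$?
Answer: $\frac{360786}{3669361} \approx 0.098324$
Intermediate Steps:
$p{\left(k \right)} = 0$ ($p{\left(k \right)} = 6 \left(k - k\right) = 6 \cdot 0 = 0$)
$I{\left(g \right)} = \frac{1}{4 + g}$ ($I{\left(g \right)} = \frac{1}{g + \left(0 + 2\right)^{2}} = \frac{1}{g + 2^{2}} = \frac{1}{g + 4} = \frac{1}{4 + g}$)
$\frac{I{\left(195 \right)} - 1813}{19914 - 38353} = \frac{\frac{1}{4 + 195} - 1813}{19914 - 38353} = \frac{\frac{1}{199} - 1813}{-18439} = \left(\frac{1}{199} - 1813\right) \left(- \frac{1}{18439}\right) = \left(- \frac{360786}{199}\right) \left(- \frac{1}{18439}\right) = \frac{360786}{3669361}$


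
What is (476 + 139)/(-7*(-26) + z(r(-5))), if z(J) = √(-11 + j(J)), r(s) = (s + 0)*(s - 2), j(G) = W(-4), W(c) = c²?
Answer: 111930/33119 - 615*√5/33119 ≈ 3.3381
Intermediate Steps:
j(G) = 16 (j(G) = (-4)² = 16)
r(s) = s*(-2 + s)
z(J) = √5 (z(J) = √(-11 + 16) = √5)
(476 + 139)/(-7*(-26) + z(r(-5))) = (476 + 139)/(-7*(-26) + √5) = 615/(182 + √5)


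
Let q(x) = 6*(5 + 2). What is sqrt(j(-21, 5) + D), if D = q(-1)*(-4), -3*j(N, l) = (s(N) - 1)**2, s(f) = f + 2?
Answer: 2*I*sqrt(678)/3 ≈ 17.359*I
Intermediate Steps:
s(f) = 2 + f
q(x) = 42 (q(x) = 6*7 = 42)
j(N, l) = -(1 + N)**2/3 (j(N, l) = -((2 + N) - 1)**2/3 = -(1 + N)**2/3)
D = -168 (D = 42*(-4) = -168)
sqrt(j(-21, 5) + D) = sqrt(-(1 - 21)**2/3 - 168) = sqrt(-1/3*(-20)**2 - 168) = sqrt(-1/3*400 - 168) = sqrt(-400/3 - 168) = sqrt(-904/3) = 2*I*sqrt(678)/3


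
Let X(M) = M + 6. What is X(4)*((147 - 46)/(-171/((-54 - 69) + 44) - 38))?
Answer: -79790/2831 ≈ -28.184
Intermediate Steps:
X(M) = 6 + M
X(4)*((147 - 46)/(-171/((-54 - 69) + 44) - 38)) = (6 + 4)*((147 - 46)/(-171/((-54 - 69) + 44) - 38)) = 10*(101/(-171/(-123 + 44) - 38)) = 10*(101/(-171/(-79) - 38)) = 10*(101/(-171*(-1/79) - 38)) = 10*(101/(171/79 - 38)) = 10*(101/(-2831/79)) = 10*(101*(-79/2831)) = 10*(-7979/2831) = -79790/2831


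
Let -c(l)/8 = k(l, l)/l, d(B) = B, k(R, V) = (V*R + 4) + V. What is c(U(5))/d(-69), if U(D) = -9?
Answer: -608/621 ≈ -0.97907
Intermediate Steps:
k(R, V) = 4 + V + R*V (k(R, V) = (R*V + 4) + V = (4 + R*V) + V = 4 + V + R*V)
c(l) = -8*(4 + l + l²)/l (c(l) = -8*(4 + l + l*l)/l = -8*(4 + l + l²)/l)
c(U(5))/d(-69) = (-8 - 32/(-9) - 8*(-9))/(-69) = (-8 - 32*(-⅑) + 72)*(-1/69) = (-8 + 32/9 + 72)*(-1/69) = (608/9)*(-1/69) = -608/621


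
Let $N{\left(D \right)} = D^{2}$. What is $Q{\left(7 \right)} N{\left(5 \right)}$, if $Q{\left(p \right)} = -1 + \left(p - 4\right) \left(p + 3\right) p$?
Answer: $5225$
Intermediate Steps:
$Q{\left(p \right)} = -1 + p \left(-4 + p\right) \left(3 + p\right)$ ($Q{\left(p \right)} = -1 + \left(-4 + p\right) \left(3 + p\right) p = -1 + p \left(-4 + p\right) \left(3 + p\right)$)
$Q{\left(7 \right)} N{\left(5 \right)} = \left(-1 + 7^{3} - 7^{2} - 84\right) 5^{2} = \left(-1 + 343 - 49 - 84\right) 25 = 209 \cdot 25 = 5225$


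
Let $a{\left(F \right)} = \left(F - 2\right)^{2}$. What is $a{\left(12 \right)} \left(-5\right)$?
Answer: $-500$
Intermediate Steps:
$a{\left(F \right)} = \left(-2 + F\right)^{2}$
$a{\left(12 \right)} \left(-5\right) = \left(-2 + 12\right)^{2} \left(-5\right) = 10^{2} \left(-5\right) = 100 \left(-5\right) = -500$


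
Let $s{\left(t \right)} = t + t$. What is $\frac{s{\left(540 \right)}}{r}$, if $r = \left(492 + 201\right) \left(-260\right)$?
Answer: $- \frac{6}{1001} \approx -0.005994$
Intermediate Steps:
$s{\left(t \right)} = 2 t$
$r = -180180$ ($r = 693 \left(-260\right) = -180180$)
$\frac{s{\left(540 \right)}}{r} = \frac{2 \cdot 540}{-180180} = 1080 \left(- \frac{1}{180180}\right) = - \frac{6}{1001}$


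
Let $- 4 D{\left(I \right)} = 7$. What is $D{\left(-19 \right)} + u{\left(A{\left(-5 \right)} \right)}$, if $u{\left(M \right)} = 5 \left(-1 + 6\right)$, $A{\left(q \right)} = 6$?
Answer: $\frac{93}{4} \approx 23.25$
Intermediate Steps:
$D{\left(I \right)} = - \frac{7}{4}$ ($D{\left(I \right)} = \left(- \frac{1}{4}\right) 7 = - \frac{7}{4}$)
$u{\left(M \right)} = 25$ ($u{\left(M \right)} = 5 \cdot 5 = 25$)
$D{\left(-19 \right)} + u{\left(A{\left(-5 \right)} \right)} = - \frac{7}{4} + 25 = \frac{93}{4}$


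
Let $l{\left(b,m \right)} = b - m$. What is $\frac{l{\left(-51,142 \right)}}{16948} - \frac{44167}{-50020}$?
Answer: $\frac{92361057}{105967370} \approx 0.8716$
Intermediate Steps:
$\frac{l{\left(-51,142 \right)}}{16948} - \frac{44167}{-50020} = \frac{-51 - 142}{16948} - \frac{44167}{-50020} = \left(-51 - 142\right) \frac{1}{16948} - - \frac{44167}{50020} = \left(-193\right) \frac{1}{16948} + \frac{44167}{50020} = - \frac{193}{16948} + \frac{44167}{50020} = \frac{92361057}{105967370}$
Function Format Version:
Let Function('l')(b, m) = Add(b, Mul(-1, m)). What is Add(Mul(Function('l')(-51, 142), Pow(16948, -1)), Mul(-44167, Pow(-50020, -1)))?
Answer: Rational(92361057, 105967370) ≈ 0.87160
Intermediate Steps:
Add(Mul(Function('l')(-51, 142), Pow(16948, -1)), Mul(-44167, Pow(-50020, -1))) = Add(Mul(Add(-51, Mul(-1, 142)), Pow(16948, -1)), Mul(-44167, Pow(-50020, -1))) = Add(Mul(Add(-51, -142), Rational(1, 16948)), Mul(-44167, Rational(-1, 50020))) = Add(Mul(-193, Rational(1, 16948)), Rational(44167, 50020)) = Add(Rational(-193, 16948), Rational(44167, 50020)) = Rational(92361057, 105967370)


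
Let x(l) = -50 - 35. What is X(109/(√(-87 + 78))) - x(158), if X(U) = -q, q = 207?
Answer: -122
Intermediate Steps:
x(l) = -85
X(U) = -207 (X(U) = -1*207 = -207)
X(109/(√(-87 + 78))) - x(158) = -207 - 1*(-85) = -207 + 85 = -122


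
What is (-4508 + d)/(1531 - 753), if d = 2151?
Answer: -2357/778 ≈ -3.0296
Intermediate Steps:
(-4508 + d)/(1531 - 753) = (-4508 + 2151)/(1531 - 753) = -2357/778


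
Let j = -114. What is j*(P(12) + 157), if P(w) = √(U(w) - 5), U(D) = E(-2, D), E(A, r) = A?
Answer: -17898 - 114*I*√7 ≈ -17898.0 - 301.62*I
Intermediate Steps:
U(D) = -2
P(w) = I*√7 (P(w) = √(-2 - 5) = √(-7) = I*√7)
j*(P(12) + 157) = -114*(I*√7 + 157) = -114*(157 + I*√7) = -17898 - 114*I*√7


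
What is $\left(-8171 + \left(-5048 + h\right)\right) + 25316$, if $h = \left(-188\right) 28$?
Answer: $6833$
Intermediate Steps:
$h = -5264$
$\left(-8171 + \left(-5048 + h\right)\right) + 25316 = \left(-8171 - 10312\right) + 25316 = -18483 + 25316 = 6833$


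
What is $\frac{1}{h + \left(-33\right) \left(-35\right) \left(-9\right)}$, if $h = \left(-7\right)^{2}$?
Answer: $- \frac{1}{10346} \approx -9.6656 \cdot 10^{-5}$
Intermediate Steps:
$h = 49$
$\frac{1}{h + \left(-33\right) \left(-35\right) \left(-9\right)} = \frac{1}{49 + \left(-33\right) \left(-35\right) \left(-9\right)} = \frac{1}{49 + 1155 \left(-9\right)} = \frac{1}{49 - 10395} = \frac{1}{-10346} = - \frac{1}{10346}$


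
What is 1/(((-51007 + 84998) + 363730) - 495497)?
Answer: -1/97776 ≈ -1.0227e-5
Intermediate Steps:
1/(((-51007 + 84998) + 363730) - 495497) = 1/((33991 + 363730) - 495497) = 1/(397721 - 495497) = 1/(-97776) = -1/97776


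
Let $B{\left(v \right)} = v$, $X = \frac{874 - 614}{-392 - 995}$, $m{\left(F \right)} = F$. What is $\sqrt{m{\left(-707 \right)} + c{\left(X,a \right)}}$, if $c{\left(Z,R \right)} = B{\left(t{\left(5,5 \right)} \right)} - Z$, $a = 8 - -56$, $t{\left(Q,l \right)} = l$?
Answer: $\frac{i \sqrt{1350125218}}{1387} \approx 26.492 i$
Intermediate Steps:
$X = - \frac{260}{1387}$ ($X = \frac{260}{-1387} = 260 \left(- \frac{1}{1387}\right) = - \frac{260}{1387} \approx -0.18745$)
$a = 64$ ($a = 8 + 56 = 64$)
$c{\left(Z,R \right)} = 5 - Z$
$\sqrt{m{\left(-707 \right)} + c{\left(X,a \right)}} = \sqrt{-707 + \left(5 - - \frac{260}{1387}\right)} = \sqrt{-707 + \left(5 + \frac{260}{1387}\right)} = \sqrt{-707 + \frac{7195}{1387}} = \sqrt{- \frac{973414}{1387}} = \frac{i \sqrt{1350125218}}{1387}$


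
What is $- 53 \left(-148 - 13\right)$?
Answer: $8533$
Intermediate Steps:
$- 53 \left(-148 - 13\right) = \left(-53\right) \left(-161\right) = 8533$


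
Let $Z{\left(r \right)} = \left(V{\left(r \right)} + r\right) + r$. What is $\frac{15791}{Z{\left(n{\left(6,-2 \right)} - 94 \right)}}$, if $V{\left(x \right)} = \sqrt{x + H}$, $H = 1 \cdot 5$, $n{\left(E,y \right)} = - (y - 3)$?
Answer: $- \frac{1405399}{15884} - \frac{15791 i \sqrt{21}}{15884} \approx -88.479 - 4.5557 i$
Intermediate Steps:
$n{\left(E,y \right)} = 3 - y$ ($n{\left(E,y \right)} = - (-3 + y) = 3 - y$)
$H = 5$
$V{\left(x \right)} = \sqrt{5 + x}$ ($V{\left(x \right)} = \sqrt{x + 5} = \sqrt{5 + x}$)
$Z{\left(r \right)} = \sqrt{5 + r} + 2 r$ ($Z{\left(r \right)} = \left(\sqrt{5 + r} + r\right) + r = \left(r + \sqrt{5 + r}\right) + r = \sqrt{5 + r} + 2 r$)
$\frac{15791}{Z{\left(n{\left(6,-2 \right)} - 94 \right)}} = \frac{15791}{\sqrt{5 + \left(\left(3 - -2\right) - 94\right)} + 2 \left(\left(3 - -2\right) - 94\right)} = \frac{15791}{\sqrt{5 + \left(\left(3 + 2\right) - 94\right)} + 2 \left(\left(3 + 2\right) - 94\right)} = \frac{15791}{\sqrt{5 + \left(5 - 94\right)} + 2 \left(5 - 94\right)} = \frac{15791}{\sqrt{5 - 89} + 2 \left(-89\right)} = \frac{15791}{\sqrt{-84} - 178} = \frac{15791}{2 i \sqrt{21} - 178} = \frac{15791}{-178 + 2 i \sqrt{21}}$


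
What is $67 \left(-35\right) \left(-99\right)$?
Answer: $232155$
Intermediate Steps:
$67 \left(-35\right) \left(-99\right) = \left(-2345\right) \left(-99\right) = 232155$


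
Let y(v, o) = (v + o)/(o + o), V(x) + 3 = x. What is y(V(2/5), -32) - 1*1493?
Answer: -477587/320 ≈ -1492.5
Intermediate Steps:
V(x) = -3 + x
y(v, o) = (o + v)/(2*o) (y(v, o) = (o + v)/((2*o)) = (o + v)*(1/(2*o)) = (o + v)/(2*o))
y(V(2/5), -32) - 1*1493 = (½)*(-32 + (-3 + 2/5))/(-32) - 1*1493 = (½)*(-1/32)*(-32 + (-3 + 2*(⅕))) - 1493 = (½)*(-1/32)*(-32 + (-3 + ⅖)) - 1493 = (½)*(-1/32)*(-32 - 13/5) - 1493 = (½)*(-1/32)*(-173/5) - 1493 = 173/320 - 1493 = -477587/320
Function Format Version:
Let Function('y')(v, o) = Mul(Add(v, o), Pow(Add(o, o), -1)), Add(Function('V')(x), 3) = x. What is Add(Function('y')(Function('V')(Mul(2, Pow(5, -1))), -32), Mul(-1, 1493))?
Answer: Rational(-477587, 320) ≈ -1492.5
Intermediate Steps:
Function('V')(x) = Add(-3, x)
Function('y')(v, o) = Mul(Rational(1, 2), Pow(o, -1), Add(o, v)) (Function('y')(v, o) = Mul(Add(o, v), Pow(Mul(2, o), -1)) = Mul(Add(o, v), Mul(Rational(1, 2), Pow(o, -1))) = Mul(Rational(1, 2), Pow(o, -1), Add(o, v)))
Add(Function('y')(Function('V')(Mul(2, Pow(5, -1))), -32), Mul(-1, 1493)) = Add(Mul(Rational(1, 2), Pow(-32, -1), Add(-32, Add(-3, Mul(2, Pow(5, -1))))), Mul(-1, 1493)) = Add(Mul(Rational(1, 2), Rational(-1, 32), Add(-32, Add(-3, Mul(2, Rational(1, 5))))), -1493) = Add(Mul(Rational(1, 2), Rational(-1, 32), Add(-32, Add(-3, Rational(2, 5)))), -1493) = Add(Mul(Rational(1, 2), Rational(-1, 32), Add(-32, Rational(-13, 5))), -1493) = Add(Mul(Rational(1, 2), Rational(-1, 32), Rational(-173, 5)), -1493) = Add(Rational(173, 320), -1493) = Rational(-477587, 320)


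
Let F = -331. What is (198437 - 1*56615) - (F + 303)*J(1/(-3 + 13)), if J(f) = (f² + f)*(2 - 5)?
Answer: 3545319/25 ≈ 1.4181e+5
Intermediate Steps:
J(f) = -3*f - 3*f² (J(f) = (f + f²)*(-3) = -3*f - 3*f²)
(198437 - 1*56615) - (F + 303)*J(1/(-3 + 13)) = (198437 - 1*56615) - (-331 + 303)*(-3*(1 + 1/(-3 + 13))/(-3 + 13)) = (198437 - 56615) - (-28)*(-3*(1 + 1/10)/10) = 141822 - (-28)*(-3*⅒*(1 + ⅒)) = 141822 - (-28)*(-3*⅒*11/10) = 141822 - (-28)*(-33)/100 = 141822 - 1*231/25 = 141822 - 231/25 = 3545319/25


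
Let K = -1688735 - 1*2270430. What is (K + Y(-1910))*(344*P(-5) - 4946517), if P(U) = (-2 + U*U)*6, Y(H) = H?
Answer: 19405484673375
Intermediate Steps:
K = -3959165 (K = -1688735 - 2270430 = -3959165)
P(U) = -12 + 6*U² (P(U) = (-2 + U²)*6 = -12 + 6*U²)
(K + Y(-1910))*(344*P(-5) - 4946517) = (-3959165 - 1910)*(344*(-12 + 6*(-5)²) - 4946517) = -3961075*(344*(-12 + 6*25) - 4946517) = -3961075*(344*(-12 + 150) - 4946517) = -3961075*(344*138 - 4946517) = -3961075*(47472 - 4946517) = -3961075*(-4899045) = 19405484673375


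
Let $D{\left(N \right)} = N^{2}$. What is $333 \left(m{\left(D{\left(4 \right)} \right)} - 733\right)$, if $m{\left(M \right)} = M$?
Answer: $-238761$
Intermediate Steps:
$333 \left(m{\left(D{\left(4 \right)} \right)} - 733\right) = 333 \left(4^{2} - 733\right) = 333 \left(16 - 733\right) = 333 \left(-717\right) = -238761$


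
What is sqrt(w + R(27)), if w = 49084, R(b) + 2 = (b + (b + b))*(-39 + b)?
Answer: sqrt(48110) ≈ 219.34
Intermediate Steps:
R(b) = -2 + 3*b*(-39 + b) (R(b) = -2 + (b + (b + b))*(-39 + b) = -2 + (b + 2*b)*(-39 + b) = -2 + (3*b)*(-39 + b) = -2 + 3*b*(-39 + b))
sqrt(w + R(27)) = sqrt(49084 + (-2 - 117*27 + 3*27**2)) = sqrt(49084 + (-2 - 3159 + 3*729)) = sqrt(49084 + (-2 - 3159 + 2187)) = sqrt(49084 - 974) = sqrt(48110)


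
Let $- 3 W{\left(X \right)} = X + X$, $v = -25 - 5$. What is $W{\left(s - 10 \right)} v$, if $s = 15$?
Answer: $100$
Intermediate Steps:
$v = -30$
$W{\left(X \right)} = - \frac{2 X}{3}$ ($W{\left(X \right)} = - \frac{X + X}{3} = - \frac{2 X}{3}$)
$W{\left(s - 10 \right)} v = - \frac{2 \left(15 - 10\right)}{3} \left(-30\right) = \left(- \frac{2}{3}\right) 5 \left(-30\right) = \left(- \frac{10}{3}\right) \left(-30\right) = 100$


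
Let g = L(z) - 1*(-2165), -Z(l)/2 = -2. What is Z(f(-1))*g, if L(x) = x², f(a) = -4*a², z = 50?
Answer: 18660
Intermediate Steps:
Z(l) = 4 (Z(l) = -2*(-2) = 4)
g = 4665 (g = 50² - 1*(-2165) = 2500 + 2165 = 4665)
Z(f(-1))*g = 4*4665 = 18660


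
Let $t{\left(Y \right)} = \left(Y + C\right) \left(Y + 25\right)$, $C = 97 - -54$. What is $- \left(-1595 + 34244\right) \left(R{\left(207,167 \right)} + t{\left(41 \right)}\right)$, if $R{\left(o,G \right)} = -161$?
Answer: $-408471639$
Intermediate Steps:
$C = 151$ ($C = 97 + 54 = 151$)
$t{\left(Y \right)} = \left(25 + Y\right) \left(151 + Y\right)$ ($t{\left(Y \right)} = \left(Y + 151\right) \left(Y + 25\right) = \left(151 + Y\right) \left(25 + Y\right) = \left(25 + Y\right) \left(151 + Y\right)$)
$- \left(-1595 + 34244\right) \left(R{\left(207,167 \right)} + t{\left(41 \right)}\right) = - \left(-1595 + 34244\right) \left(-161 + \left(3775 + 41^{2} + 176 \cdot 41\right)\right) = - 32649 \left(-161 + \left(3775 + 1681 + 7216\right)\right) = - 32649 \left(-161 + 12672\right) = - 32649 \cdot 12511 = \left(-1\right) 408471639 = -408471639$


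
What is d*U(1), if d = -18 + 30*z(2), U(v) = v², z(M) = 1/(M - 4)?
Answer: -33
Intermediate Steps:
z(M) = 1/(-4 + M)
d = -33 (d = -18 + 30/(-4 + 2) = -18 + 30/(-2) = -18 + 30*(-½) = -18 - 15 = -33)
d*U(1) = -33*1² = -33*1 = -33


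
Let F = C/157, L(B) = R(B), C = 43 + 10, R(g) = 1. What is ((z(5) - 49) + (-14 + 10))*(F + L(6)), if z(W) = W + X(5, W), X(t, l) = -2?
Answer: -10500/157 ≈ -66.879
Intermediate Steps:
C = 53
z(W) = -2 + W (z(W) = W - 2 = -2 + W)
L(B) = 1
F = 53/157 ≈ 0.33758
((z(5) - 49) + (-14 + 10))*(F + L(6)) = (((-2 + 5) - 49) + (-14 + 10))*(53/157 + 1) = ((3 - 49) - 4)*(210/157) = (-46 - 4)*(210/157) = -50*210/157 = -10500/157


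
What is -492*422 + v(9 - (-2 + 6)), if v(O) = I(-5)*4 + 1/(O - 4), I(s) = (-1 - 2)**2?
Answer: -207587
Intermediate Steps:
I(s) = 9 (I(s) = (-3)**2 = 9)
v(O) = 36 + 1/(-4 + O) (v(O) = 9*4 + 1/(O - 4) = 36 + 1/(-4 + O))
-492*422 + v(9 - (-2 + 6)) = -492*422 + (-143 + 36*(9 - (-2 + 6)))/(-4 + (9 - (-2 + 6))) = -207624 + (-143 + 36*(9 - 1*4))/(-4 + (9 - 1*4)) = -207624 + (-143 + 36*(9 - 4))/(-4 + (9 - 4)) = -207624 + (-143 + 36*5)/(-4 + 5) = -207624 + (-143 + 180)/1 = -207624 + 1*37 = -207624 + 37 = -207587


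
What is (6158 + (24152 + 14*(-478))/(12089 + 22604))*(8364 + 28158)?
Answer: 7803179273988/34693 ≈ 2.2492e+8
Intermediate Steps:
(6158 + (24152 + 14*(-478))/(12089 + 22604))*(8364 + 28158) = (6158 + (24152 - 6692)/34693)*36522 = (6158 + 17460*(1/34693))*36522 = (6158 + 17460/34693)*36522 = (213656954/34693)*36522 = 7803179273988/34693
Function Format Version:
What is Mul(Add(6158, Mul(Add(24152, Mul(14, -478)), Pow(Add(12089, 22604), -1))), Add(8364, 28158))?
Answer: Rational(7803179273988, 34693) ≈ 2.2492e+8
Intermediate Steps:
Mul(Add(6158, Mul(Add(24152, Mul(14, -478)), Pow(Add(12089, 22604), -1))), Add(8364, 28158)) = Mul(Add(6158, Mul(Add(24152, -6692), Pow(34693, -1))), 36522) = Mul(Add(6158, Mul(17460, Rational(1, 34693))), 36522) = Mul(Add(6158, Rational(17460, 34693)), 36522) = Mul(Rational(213656954, 34693), 36522) = Rational(7803179273988, 34693)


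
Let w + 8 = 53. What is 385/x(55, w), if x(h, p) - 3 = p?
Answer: 385/48 ≈ 8.0208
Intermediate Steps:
w = 45 (w = -8 + 53 = 45)
x(h, p) = 3 + p
385/x(55, w) = 385/(3 + 45) = 385/48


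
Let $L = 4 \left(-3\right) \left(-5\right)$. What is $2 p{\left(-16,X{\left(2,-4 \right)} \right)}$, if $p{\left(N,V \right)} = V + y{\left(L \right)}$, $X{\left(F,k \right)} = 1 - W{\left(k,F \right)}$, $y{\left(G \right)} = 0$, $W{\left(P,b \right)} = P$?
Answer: $10$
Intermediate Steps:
$L = 60$ ($L = \left(-12\right) \left(-5\right) = 60$)
$X{\left(F,k \right)} = 1 - k$
$p{\left(N,V \right)} = V$ ($p{\left(N,V \right)} = V + 0 = V$)
$2 p{\left(-16,X{\left(2,-4 \right)} \right)} = 2 \left(1 - -4\right) = 2 \left(1 + 4\right) = 2 \cdot 5 = 10$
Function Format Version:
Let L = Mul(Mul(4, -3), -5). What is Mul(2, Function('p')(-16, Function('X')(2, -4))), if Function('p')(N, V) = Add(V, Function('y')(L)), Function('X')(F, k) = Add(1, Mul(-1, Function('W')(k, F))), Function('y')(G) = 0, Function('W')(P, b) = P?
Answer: 10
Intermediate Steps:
L = 60 (L = Mul(-12, -5) = 60)
Function('X')(F, k) = Add(1, Mul(-1, k))
Function('p')(N, V) = V (Function('p')(N, V) = Add(V, 0) = V)
Mul(2, Function('p')(-16, Function('X')(2, -4))) = Mul(2, Add(1, Mul(-1, -4))) = Mul(2, Add(1, 4)) = Mul(2, 5) = 10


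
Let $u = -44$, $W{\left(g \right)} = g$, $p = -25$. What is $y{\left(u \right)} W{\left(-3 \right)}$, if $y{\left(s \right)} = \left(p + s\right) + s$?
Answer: $339$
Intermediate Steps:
$y{\left(s \right)} = -25 + 2 s$ ($y{\left(s \right)} = \left(-25 + s\right) + s = -25 + 2 s$)
$y{\left(u \right)} W{\left(-3 \right)} = \left(-25 + 2 \left(-44\right)\right) \left(-3\right) = \left(-25 - 88\right) \left(-3\right) = \left(-113\right) \left(-3\right) = 339$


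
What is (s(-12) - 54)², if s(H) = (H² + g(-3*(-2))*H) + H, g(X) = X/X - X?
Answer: 19044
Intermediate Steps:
g(X) = 1 - X
s(H) = H² - 4*H (s(H) = (H² + (1 - (-3)*(-2))*H) + H = (H² + (1 - 1*6)*H) + H = (H² + (1 - 6)*H) + H = (H² - 5*H) + H = H² - 4*H)
(s(-12) - 54)² = (-12*(-4 - 12) - 54)² = (-12*(-16) - 54)² = (192 - 54)² = 138² = 19044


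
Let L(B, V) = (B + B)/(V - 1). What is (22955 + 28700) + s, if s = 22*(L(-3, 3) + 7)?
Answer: 51743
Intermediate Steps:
L(B, V) = 2*B/(-1 + V) (L(B, V) = (2*B)/(-1 + V) = 2*B/(-1 + V))
s = 88 (s = 22*(2*(-3)/(-1 + 3) + 7) = 22*(2*(-3)/2 + 7) = 22*(2*(-3)*(½) + 7) = 22*(-3 + 7) = 22*4 = 88)
(22955 + 28700) + s = (22955 + 28700) + 88 = 51655 + 88 = 51743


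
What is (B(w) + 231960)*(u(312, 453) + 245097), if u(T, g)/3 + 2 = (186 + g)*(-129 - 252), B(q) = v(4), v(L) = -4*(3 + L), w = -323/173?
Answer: -112553352552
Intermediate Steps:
w = -323/173 (w = -323*1/173 = -323/173 ≈ -1.8671)
v(L) = -12 - 4*L
B(q) = -28 (B(q) = -12 - 4*4 = -12 - 16 = -28)
u(T, g) = -212604 - 1143*g (u(T, g) = -6 + 3*((186 + g)*(-129 - 252)) = -6 + 3*((186 + g)*(-381)) = -6 + 3*(-70866 - 381*g) = -6 + (-212598 - 1143*g) = -212604 - 1143*g)
(B(w) + 231960)*(u(312, 453) + 245097) = (-28 + 231960)*((-212604 - 1143*453) + 245097) = 231932*((-212604 - 517779) + 245097) = 231932*(-730383 + 245097) = 231932*(-485286) = -112553352552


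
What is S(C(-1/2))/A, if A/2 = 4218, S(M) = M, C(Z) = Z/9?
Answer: -1/151848 ≈ -6.5855e-6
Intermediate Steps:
C(Z) = Z/9 (C(Z) = Z*(⅑) = Z/9)
A = 8436 (A = 2*4218 = 8436)
S(C(-1/2))/A = ((-1/2)/9)/8436 = ((-1*½)/9)*(1/8436) = ((⅑)*(-½))*(1/8436) = -1/18*1/8436 = -1/151848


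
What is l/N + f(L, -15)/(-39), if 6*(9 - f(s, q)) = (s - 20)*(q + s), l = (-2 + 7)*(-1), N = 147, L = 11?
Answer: -212/1911 ≈ -0.11094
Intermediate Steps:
l = -5 (l = 5*(-1) = -5)
f(s, q) = 9 - (-20 + s)*(q + s)/6 (f(s, q) = 9 - (s - 20)*(q + s)/6 = 9 - (-20 + s)*(q + s)/6)
l/N + f(L, -15)/(-39) = -5/147 + (9 - 1/6*11**2 + (10/3)*(-15) + (10/3)*11 - 1/6*(-15)*11)/(-39) = -5*1/147 + (9 - 1/6*121 - 50 + 110/3 + 55/2)*(-1/39) = -5/147 + (9 - 121/6 - 50 + 110/3 + 55/2)*(-1/39) = -5/147 + 3*(-1/39) = -5/147 - 1/13 = -212/1911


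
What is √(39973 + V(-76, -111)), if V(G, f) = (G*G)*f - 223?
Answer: I*√601386 ≈ 775.49*I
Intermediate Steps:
V(G, f) = -223 + f*G² (V(G, f) = G²*f - 223 = f*G² - 223 = -223 + f*G²)
√(39973 + V(-76, -111)) = √(39973 + (-223 - 111*(-76)²)) = √(39973 + (-223 - 111*5776)) = √(39973 + (-223 - 641136)) = √(39973 - 641359) = √(-601386) = I*√601386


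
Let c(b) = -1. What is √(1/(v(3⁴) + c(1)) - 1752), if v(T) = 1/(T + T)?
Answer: I*√45439674/161 ≈ 41.869*I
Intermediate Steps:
v(T) = 1/(2*T)
√(1/(v(3⁴) + c(1)) - 1752) = √(1/(1/(2*(3⁴)) - 1) - 1752) = √(1/((½)/81 - 1) - 1752) = √(1/((½)*(1/81) - 1) - 1752) = √(1/(1/162 - 1) - 1752) = √(1/(-161/162) - 1752) = √(-162/161 - 1752) = √(-282234/161) = I*√45439674/161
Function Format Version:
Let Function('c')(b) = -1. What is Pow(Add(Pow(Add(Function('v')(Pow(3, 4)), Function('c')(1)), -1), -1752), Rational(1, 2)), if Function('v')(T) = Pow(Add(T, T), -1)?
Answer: Mul(Rational(1, 161), I, Pow(45439674, Rational(1, 2))) ≈ Mul(41.869, I)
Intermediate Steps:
Function('v')(T) = Mul(Rational(1, 2), Pow(T, -1)) (Function('v')(T) = Pow(Mul(2, T), -1) = Mul(Rational(1, 2), Pow(T, -1)))
Pow(Add(Pow(Add(Function('v')(Pow(3, 4)), Function('c')(1)), -1), -1752), Rational(1, 2)) = Pow(Add(Pow(Add(Mul(Rational(1, 2), Pow(Pow(3, 4), -1)), -1), -1), -1752), Rational(1, 2)) = Pow(Add(Pow(Add(Mul(Rational(1, 2), Pow(81, -1)), -1), -1), -1752), Rational(1, 2)) = Pow(Add(Pow(Add(Mul(Rational(1, 2), Rational(1, 81)), -1), -1), -1752), Rational(1, 2)) = Pow(Add(Pow(Add(Rational(1, 162), -1), -1), -1752), Rational(1, 2)) = Pow(Add(Pow(Rational(-161, 162), -1), -1752), Rational(1, 2)) = Pow(Add(Rational(-162, 161), -1752), Rational(1, 2)) = Pow(Rational(-282234, 161), Rational(1, 2)) = Mul(Rational(1, 161), I, Pow(45439674, Rational(1, 2)))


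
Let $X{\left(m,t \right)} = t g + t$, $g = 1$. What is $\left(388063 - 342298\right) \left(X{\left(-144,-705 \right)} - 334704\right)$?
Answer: $-15382257210$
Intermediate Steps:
$X{\left(m,t \right)} = 2 t$ ($X{\left(m,t \right)} = t 1 + t = t + t = 2 t$)
$\left(388063 - 342298\right) \left(X{\left(-144,-705 \right)} - 334704\right) = \left(388063 - 342298\right) \left(2 \left(-705\right) - 334704\right) = 45765 \left(-1410 - 334704\right) = 45765 \left(-336114\right) = -15382257210$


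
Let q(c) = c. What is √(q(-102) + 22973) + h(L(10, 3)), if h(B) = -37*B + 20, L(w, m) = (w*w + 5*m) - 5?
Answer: -4050 + √22871 ≈ -3898.8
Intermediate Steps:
L(w, m) = -5 + w² + 5*m (L(w, m) = (w² + 5*m) - 5 = -5 + w² + 5*m)
h(B) = 20 - 37*B
√(q(-102) + 22973) + h(L(10, 3)) = √(-102 + 22973) + (20 - 37*(-5 + 10² + 5*3)) = √22871 + (20 - 37*(-5 + 100 + 15)) = √22871 + (20 - 37*110) = √22871 + (20 - 4070) = √22871 - 4050 = -4050 + √22871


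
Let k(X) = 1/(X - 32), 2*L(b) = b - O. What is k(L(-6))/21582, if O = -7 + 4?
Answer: -1/722997 ≈ -1.3831e-6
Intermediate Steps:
O = -3
L(b) = 3/2 + b/2 (L(b) = (b - 1*(-3))/2 = (b + 3)/2 = (3 + b)/2 = 3/2 + b/2)
k(X) = 1/(-32 + X)
k(L(-6))/21582 = 1/((-32 + (3/2 + (½)*(-6)))*21582) = (1/21582)/(-32 + (3/2 - 3)) = (1/21582)/(-32 - 3/2) = (1/21582)/(-67/2) = -2/67*1/21582 = -1/722997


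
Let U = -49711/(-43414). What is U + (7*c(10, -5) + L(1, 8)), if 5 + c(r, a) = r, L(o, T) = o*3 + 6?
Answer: 1959927/43414 ≈ 45.145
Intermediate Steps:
L(o, T) = 6 + 3*o (L(o, T) = 3*o + 6 = 6 + 3*o)
c(r, a) = -5 + r
U = 49711/43414 (U = -49711*(-1/43414) = 49711/43414 ≈ 1.1450)
U + (7*c(10, -5) + L(1, 8)) = 49711/43414 + (7*(-5 + 10) + (6 + 3*1)) = 49711/43414 + (7*5 + (6 + 3)) = 49711/43414 + (35 + 9) = 49711/43414 + 44 = 1959927/43414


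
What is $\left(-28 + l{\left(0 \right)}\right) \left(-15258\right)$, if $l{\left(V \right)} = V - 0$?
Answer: $427224$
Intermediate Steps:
$l{\left(V \right)} = V$ ($l{\left(V \right)} = V + 0 = V$)
$\left(-28 + l{\left(0 \right)}\right) \left(-15258\right) = \left(-28 + 0\right) \left(-15258\right) = \left(-28\right) \left(-15258\right) = 427224$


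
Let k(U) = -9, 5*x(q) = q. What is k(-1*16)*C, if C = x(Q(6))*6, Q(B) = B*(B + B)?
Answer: -3888/5 ≈ -777.60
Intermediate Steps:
Q(B) = 2*B² (Q(B) = B*(2*B) = 2*B²)
x(q) = q/5
C = 432/5 (C = ((2*6²)/5)*6 = ((2*36)/5)*6 = ((⅕)*72)*6 = (72/5)*6 = 432/5 ≈ 86.400)
k(-1*16)*C = -9*432/5 = -3888/5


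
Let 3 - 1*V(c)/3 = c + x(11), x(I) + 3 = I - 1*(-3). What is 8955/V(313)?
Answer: -995/107 ≈ -9.2991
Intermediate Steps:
x(I) = I (x(I) = -3 + (I - 1*(-3)) = -3 + (I + 3) = -3 + (3 + I) = I)
V(c) = -24 - 3*c (V(c) = 9 - 3*(c + 11) = 9 - 3*(11 + c) = 9 + (-33 - 3*c) = -24 - 3*c)
8955/V(313) = 8955/(-24 - 3*313) = 8955/(-24 - 939) = 8955/(-963) = 8955*(-1/963) = -995/107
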